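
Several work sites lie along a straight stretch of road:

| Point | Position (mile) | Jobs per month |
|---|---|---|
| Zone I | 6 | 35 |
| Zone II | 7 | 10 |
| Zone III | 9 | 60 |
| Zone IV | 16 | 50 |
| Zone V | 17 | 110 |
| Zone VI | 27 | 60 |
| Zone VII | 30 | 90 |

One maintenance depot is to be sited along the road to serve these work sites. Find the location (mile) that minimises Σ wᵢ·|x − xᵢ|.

x = 17

For a sum of weighted absolute distances on a line, the optimum is the weighted median (not the mean). Total weight W = 415; half-weight = 207.5.
Sort by position and accumulate weight:
  mile 6 (Zone I, w=35) → cum 35
  mile 7 (Zone II, w=10) → cum 45
  mile 9 (Zone III, w=60) → cum 105
  mile 16 (Zone IV, w=50) → cum 155
  mile 17 (Zone V, w=110) → cum 265  ≥ 207.5 → median here
  mile 27 (Zone VI, w=60) → cum 325
  mile 30 (Zone VII, w=90) → cum 415
Optimal location: mile 17.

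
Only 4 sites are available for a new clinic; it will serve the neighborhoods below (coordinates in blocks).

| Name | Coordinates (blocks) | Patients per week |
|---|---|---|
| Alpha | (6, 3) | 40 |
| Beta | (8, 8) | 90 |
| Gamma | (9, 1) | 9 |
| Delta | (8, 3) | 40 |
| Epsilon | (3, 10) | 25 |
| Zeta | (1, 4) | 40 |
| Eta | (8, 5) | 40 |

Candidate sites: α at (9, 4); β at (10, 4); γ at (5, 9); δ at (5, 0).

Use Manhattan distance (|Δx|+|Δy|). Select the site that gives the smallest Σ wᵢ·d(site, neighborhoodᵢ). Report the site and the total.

Total weighted distance at each candidate:
  α (9, 4): total = 1417
  β (10, 4): total = 1701
  γ (5, 9): total = 1823
  δ (5, 0): total = 2375
Minimum is at α with total 1417 blocks.

α, total 1417 blocks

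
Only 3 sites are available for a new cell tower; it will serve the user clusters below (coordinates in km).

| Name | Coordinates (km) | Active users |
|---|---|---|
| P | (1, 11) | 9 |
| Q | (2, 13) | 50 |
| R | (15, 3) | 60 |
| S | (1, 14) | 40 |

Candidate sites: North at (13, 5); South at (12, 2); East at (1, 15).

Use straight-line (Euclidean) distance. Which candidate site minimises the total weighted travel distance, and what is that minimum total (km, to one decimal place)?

Total weighted distance at each candidate:
  North (13, 5): total = 1570.5
  South (12, 2): total = 1712.1
  East (1, 15): total = 1294.1
Minimum is at East with total 1294.1 km.

East, total 1294.1 km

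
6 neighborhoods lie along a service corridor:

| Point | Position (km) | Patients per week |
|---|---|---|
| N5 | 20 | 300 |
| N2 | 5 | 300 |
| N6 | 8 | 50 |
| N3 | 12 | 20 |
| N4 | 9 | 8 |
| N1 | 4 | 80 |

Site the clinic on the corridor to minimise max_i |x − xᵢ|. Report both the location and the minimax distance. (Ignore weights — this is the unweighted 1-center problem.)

The 1-center on a line is the midpoint of the two extreme points: leftmost at 4, rightmost at 20.
Optimal location = (4 + 20)/2 = 12; maximum distance = (20 − 4)/2 = 8.

location 12, max distance 8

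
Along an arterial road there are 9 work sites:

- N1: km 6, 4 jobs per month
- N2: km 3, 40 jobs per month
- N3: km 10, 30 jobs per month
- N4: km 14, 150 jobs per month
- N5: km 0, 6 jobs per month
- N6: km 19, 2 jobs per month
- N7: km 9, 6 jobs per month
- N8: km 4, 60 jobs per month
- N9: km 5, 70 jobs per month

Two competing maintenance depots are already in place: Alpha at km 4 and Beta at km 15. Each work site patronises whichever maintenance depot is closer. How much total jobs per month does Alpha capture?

186

The indifferent point is the midpoint (4+15)/2 = 9.5; work sites left of it (closer to Alpha at 4) go to Alpha, those right go to Beta.
  N5 at 0 (w=6) → Alpha
  N2 at 3 (w=40) → Alpha
  N8 at 4 (w=60) → Alpha
  N9 at 5 (w=70) → Alpha
  N1 at 6 (w=4) → Alpha
  N7 at 9 (w=6) → Alpha
  N3 at 10 (w=30) → Beta
  N4 at 14 (w=150) → Beta
  N6 at 19 (w=2) → Beta
Alpha captures 186; Beta captures 182.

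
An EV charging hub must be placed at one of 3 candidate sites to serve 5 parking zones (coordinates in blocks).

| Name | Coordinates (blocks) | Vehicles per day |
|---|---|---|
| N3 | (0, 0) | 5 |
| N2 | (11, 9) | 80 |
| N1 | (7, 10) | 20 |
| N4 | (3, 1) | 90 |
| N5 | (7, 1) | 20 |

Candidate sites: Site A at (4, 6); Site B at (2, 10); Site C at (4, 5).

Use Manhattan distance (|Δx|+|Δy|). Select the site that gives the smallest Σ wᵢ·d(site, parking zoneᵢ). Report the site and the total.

Total weighted distance at each candidate:
  Site A (4, 6): total = 1690
  Site B (2, 10): total = 2140
  Site C (4, 5): total = 1675
Minimum is at Site C with total 1675 blocks.

Site C, total 1675 blocks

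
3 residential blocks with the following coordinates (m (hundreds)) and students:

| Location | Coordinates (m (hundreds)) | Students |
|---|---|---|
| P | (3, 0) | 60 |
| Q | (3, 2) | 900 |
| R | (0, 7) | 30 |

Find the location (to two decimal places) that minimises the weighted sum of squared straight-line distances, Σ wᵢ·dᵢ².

(2.91, 2.03)

The minimiser of Σwᵢ‖p−pᵢ‖² is the weighted centroid p* = (Σwᵢpᵢ)/(Σwᵢ).
Σwᵢ = 990.
Σwᵢxᵢ = 60·3 + 900·3 + 30·0 = 2880.
Σwᵢyᵢ = 60·0 + 900·2 + 30·7 = 2010.
x* = 2880/990 = 2.91, y* = 2010/990 = 2.03.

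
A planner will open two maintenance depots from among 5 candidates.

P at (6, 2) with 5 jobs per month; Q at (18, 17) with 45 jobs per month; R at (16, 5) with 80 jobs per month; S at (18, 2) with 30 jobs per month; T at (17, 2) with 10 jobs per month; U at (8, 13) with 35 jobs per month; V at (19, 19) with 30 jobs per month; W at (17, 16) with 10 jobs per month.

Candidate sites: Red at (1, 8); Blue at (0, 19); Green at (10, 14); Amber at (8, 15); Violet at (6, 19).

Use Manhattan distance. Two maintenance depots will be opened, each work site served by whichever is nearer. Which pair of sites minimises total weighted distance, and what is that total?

{Green, Amber}, total 3140

Evaluate every pair (each demand assigned to the nearer of the two):
  {Green, Amber}: total = 3140
  {Green, Violet}: total = 3150
  {Red, Green}: total = 3155
  {Blue, Green}: total = 3180
  {Amber, Violet}: total = 3525
  {Red, Amber}: total = 3565
  {Blue, Amber}: total = 3585
  {Red, Violet}: total = 3845
  {Red, Blue}: total = 4495
  {Blue, Violet}: total = 4595
Best pair: {Green, Amber} with total 3140.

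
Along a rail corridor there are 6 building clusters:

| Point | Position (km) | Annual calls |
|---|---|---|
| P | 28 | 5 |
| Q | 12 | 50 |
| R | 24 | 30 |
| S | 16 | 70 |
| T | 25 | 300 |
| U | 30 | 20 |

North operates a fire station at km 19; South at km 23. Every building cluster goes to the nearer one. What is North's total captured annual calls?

120

The indifferent point is the midpoint (19+23)/2 = 21; building clusters left of it (closer to North at 19) go to North, those right go to South.
  Q at 12 (w=50) → North
  S at 16 (w=70) → North
  R at 24 (w=30) → South
  T at 25 (w=300) → South
  P at 28 (w=5) → South
  U at 30 (w=20) → South
North captures 120; South captures 355.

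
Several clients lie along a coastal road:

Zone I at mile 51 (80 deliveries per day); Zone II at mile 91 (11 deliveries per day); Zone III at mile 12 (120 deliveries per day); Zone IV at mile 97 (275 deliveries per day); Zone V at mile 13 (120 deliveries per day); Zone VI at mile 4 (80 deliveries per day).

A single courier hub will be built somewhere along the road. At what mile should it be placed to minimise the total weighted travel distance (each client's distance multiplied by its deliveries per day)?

For a sum of weighted absolute distances on a line, the optimum is the weighted median (not the mean). Total weight W = 686; half-weight = 343.
Sort by position and accumulate weight:
  mile 4 (Zone VI, w=80) → cum 80
  mile 12 (Zone III, w=120) → cum 200
  mile 13 (Zone V, w=120) → cum 320
  mile 51 (Zone I, w=80) → cum 400  ≥ 343 → median here
  mile 91 (Zone II, w=11) → cum 411
  mile 97 (Zone IV, w=275) → cum 686
Optimal location: mile 51.

x = 51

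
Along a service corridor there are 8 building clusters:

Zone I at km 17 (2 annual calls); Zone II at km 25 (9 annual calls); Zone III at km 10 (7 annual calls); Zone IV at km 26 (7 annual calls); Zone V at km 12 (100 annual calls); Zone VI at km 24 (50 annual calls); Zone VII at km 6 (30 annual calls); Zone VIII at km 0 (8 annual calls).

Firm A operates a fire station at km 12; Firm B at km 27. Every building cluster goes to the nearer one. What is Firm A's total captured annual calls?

The indifferent point is the midpoint (12+27)/2 = 19.5; building clusters left of it (closer to Firm A at 12) go to Firm A, those right go to Firm B.
  Zone VIII at 0 (w=8) → Firm A
  Zone VII at 6 (w=30) → Firm A
  Zone III at 10 (w=7) → Firm A
  Zone V at 12 (w=100) → Firm A
  Zone I at 17 (w=2) → Firm A
  Zone VI at 24 (w=50) → Firm B
  Zone II at 25 (w=9) → Firm B
  Zone IV at 26 (w=7) → Firm B
Firm A captures 147; Firm B captures 66.

147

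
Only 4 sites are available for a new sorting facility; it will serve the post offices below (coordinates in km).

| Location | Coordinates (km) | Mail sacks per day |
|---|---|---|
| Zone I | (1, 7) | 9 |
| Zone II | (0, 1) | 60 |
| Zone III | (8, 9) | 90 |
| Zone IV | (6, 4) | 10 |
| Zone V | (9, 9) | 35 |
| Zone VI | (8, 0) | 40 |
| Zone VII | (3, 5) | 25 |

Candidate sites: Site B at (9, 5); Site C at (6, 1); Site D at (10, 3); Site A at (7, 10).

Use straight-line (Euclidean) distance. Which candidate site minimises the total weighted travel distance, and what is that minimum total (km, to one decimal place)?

Site B, total 1561.8 km

Total weighted distance at each candidate:
  Site B (9, 5): total = 1561.8
  Site C (6, 1): total = 1715.9
  Site D (10, 3): total = 1850.1
  Site A (7, 10): total = 1572.9
Minimum is at Site B with total 1561.8 km.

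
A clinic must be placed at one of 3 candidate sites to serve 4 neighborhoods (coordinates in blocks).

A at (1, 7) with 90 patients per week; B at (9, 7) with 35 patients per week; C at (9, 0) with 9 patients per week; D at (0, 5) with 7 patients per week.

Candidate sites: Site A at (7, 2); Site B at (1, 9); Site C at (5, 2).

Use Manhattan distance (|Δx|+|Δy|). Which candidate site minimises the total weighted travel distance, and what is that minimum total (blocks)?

Site B, total 718 blocks

Total weighted distance at each candidate:
  Site A (7, 2): total = 1341
  Site B (1, 9): total = 718
  Site C (5, 2): total = 1235
Minimum is at Site B with total 718 blocks.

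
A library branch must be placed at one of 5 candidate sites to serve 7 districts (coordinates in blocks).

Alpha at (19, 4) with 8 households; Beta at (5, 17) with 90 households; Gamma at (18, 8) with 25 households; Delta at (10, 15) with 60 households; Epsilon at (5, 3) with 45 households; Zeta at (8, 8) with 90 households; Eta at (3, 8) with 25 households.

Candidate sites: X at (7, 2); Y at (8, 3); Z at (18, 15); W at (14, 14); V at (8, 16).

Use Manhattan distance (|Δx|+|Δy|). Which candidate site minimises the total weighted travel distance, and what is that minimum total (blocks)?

Total weighted distance at each candidate:
  X (7, 2): total = 4042
  Y (8, 3): total = 3676
  Z (18, 15): total = 5306
  W (14, 14): total = 4155
  V (8, 16): total = 2939
Minimum is at V with total 2939 blocks.

V, total 2939 blocks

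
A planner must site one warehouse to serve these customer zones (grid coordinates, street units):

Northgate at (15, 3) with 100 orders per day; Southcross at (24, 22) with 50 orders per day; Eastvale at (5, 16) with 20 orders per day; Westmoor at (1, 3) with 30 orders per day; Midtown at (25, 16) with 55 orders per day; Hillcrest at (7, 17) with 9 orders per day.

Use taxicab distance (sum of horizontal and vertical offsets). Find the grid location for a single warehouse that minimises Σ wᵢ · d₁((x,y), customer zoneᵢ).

(15, 16)

Manhattan distance separates: Σwᵢ(|x−xᵢ|+|y−yᵢ|) = Σwᵢ|x−xᵢ| + Σwᵢ|y−yᵢ|, so x and y are optimised independently as 1-D weighted medians.
Total weight W = 264; half = 132.
x-coordinate, sorted with cumulative weight:
  x=1 (Westmoor, w=30) cum 30
  x=5 (Eastvale, w=20) cum 50
  x=7 (Hillcrest, w=9) cum 59
  x=15 (Northgate, w=100) cum 159  ← median
  x=24 (Southcross, w=50) cum 209
  x=25 (Midtown, w=55) cum 264
⇒ x* = 15
y-coordinate, sorted with cumulative weight:
  y=3 (Northgate, w=100) cum 100
  y=3 (Westmoor, w=30) cum 130
  y=16 (Eastvale, w=20) cum 150  ← median
  y=16 (Midtown, w=55) cum 205
  y=17 (Hillcrest, w=9) cum 214
  y=22 (Southcross, w=50) cum 264
⇒ y* = 16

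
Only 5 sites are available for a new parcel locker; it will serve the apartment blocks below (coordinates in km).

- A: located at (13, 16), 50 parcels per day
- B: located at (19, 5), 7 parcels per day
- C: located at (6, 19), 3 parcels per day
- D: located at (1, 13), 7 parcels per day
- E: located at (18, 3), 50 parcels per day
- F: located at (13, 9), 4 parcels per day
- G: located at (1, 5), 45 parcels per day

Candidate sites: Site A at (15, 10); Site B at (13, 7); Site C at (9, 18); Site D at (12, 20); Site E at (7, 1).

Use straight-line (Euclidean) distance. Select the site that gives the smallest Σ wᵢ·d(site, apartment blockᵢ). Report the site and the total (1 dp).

Total weighted distance at each candidate:
  Site A (15, 10): total = 1558.2
  Site B (13, 7): total = 1505.5
  Site C (9, 18): total = 2014.9
  Site D (12, 20): total = 2214.2
  Site E (7, 1): total = 1967.8
Minimum is at Site B with total 1505.5 km.

Site B, total 1505.5 km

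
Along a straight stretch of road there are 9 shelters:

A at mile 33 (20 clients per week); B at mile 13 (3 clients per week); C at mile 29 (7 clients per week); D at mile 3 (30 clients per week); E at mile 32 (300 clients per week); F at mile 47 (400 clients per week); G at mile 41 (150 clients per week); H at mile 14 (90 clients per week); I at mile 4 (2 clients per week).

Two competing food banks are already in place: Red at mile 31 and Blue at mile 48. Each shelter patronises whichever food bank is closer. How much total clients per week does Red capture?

The indifferent point is the midpoint (31+48)/2 = 39.5; shelters left of it (closer to Red at 31) go to Red, those right go to Blue.
  D at 3 (w=30) → Red
  I at 4 (w=2) → Red
  B at 13 (w=3) → Red
  H at 14 (w=90) → Red
  C at 29 (w=7) → Red
  E at 32 (w=300) → Red
  A at 33 (w=20) → Red
  G at 41 (w=150) → Blue
  F at 47 (w=400) → Blue
Red captures 452; Blue captures 550.

452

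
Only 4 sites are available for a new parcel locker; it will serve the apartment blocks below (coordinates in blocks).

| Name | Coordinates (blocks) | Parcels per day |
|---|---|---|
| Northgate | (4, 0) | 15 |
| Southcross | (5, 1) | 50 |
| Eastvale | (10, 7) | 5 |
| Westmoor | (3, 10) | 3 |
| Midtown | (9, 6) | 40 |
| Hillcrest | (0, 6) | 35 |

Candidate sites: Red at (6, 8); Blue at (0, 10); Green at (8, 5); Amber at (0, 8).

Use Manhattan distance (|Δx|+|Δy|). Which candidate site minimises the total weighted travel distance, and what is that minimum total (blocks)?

Green, total 930 blocks

Total weighted distance at each candidate:
  Red (6, 8): total = 1070
  Blue (0, 10): total = 1644
  Green (8, 5): total = 930
  Amber (0, 8): total = 1360
Minimum is at Green with total 930 blocks.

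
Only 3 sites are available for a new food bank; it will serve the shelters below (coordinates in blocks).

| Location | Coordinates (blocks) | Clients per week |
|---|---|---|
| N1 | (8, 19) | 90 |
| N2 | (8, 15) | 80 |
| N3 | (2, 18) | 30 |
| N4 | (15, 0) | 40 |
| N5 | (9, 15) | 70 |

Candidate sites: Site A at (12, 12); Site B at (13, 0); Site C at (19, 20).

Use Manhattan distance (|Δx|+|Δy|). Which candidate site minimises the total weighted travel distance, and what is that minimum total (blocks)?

Site A, total 3050 blocks

Total weighted distance at each candidate:
  Site A (12, 12): total = 3050
  Site B (13, 0): total = 6040
  Site C (19, 20): total = 4940
Minimum is at Site A with total 3050 blocks.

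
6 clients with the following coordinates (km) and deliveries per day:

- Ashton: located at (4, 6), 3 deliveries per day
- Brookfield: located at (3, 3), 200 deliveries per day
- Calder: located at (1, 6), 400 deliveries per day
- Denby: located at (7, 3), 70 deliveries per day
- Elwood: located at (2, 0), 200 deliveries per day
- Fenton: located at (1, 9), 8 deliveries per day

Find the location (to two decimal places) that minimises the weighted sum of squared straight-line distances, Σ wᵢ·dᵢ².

(2.17, 3.75)

The minimiser of Σwᵢ‖p−pᵢ‖² is the weighted centroid p* = (Σwᵢpᵢ)/(Σwᵢ).
Σwᵢ = 881.
Σwᵢxᵢ = 3·4 + 200·3 + 400·1 + 70·7 + 200·2 + 8·1 = 1910.
Σwᵢyᵢ = 3·6 + 200·3 + 400·6 + 70·3 + 200·0 + 8·9 = 3300.
x* = 1910/881 = 2.17, y* = 3300/881 = 3.75.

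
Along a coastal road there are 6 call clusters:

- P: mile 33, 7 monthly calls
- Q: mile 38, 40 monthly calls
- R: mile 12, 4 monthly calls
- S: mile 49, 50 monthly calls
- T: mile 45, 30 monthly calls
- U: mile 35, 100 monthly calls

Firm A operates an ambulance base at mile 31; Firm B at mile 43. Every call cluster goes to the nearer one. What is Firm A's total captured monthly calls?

The indifferent point is the midpoint (31+43)/2 = 37; call clusters left of it (closer to Firm A at 31) go to Firm A, those right go to Firm B.
  R at 12 (w=4) → Firm A
  P at 33 (w=7) → Firm A
  U at 35 (w=100) → Firm A
  Q at 38 (w=40) → Firm B
  T at 45 (w=30) → Firm B
  S at 49 (w=50) → Firm B
Firm A captures 111; Firm B captures 120.

111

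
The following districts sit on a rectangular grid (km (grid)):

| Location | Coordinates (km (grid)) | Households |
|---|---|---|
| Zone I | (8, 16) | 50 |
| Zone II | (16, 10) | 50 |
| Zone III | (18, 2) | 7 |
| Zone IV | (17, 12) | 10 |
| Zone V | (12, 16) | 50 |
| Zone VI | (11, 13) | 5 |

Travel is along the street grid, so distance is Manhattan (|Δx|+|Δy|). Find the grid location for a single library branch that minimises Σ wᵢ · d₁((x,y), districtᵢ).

(12, 16)

Manhattan distance separates: Σwᵢ(|x−xᵢ|+|y−yᵢ|) = Σwᵢ|x−xᵢ| + Σwᵢ|y−yᵢ|, so x and y are optimised independently as 1-D weighted medians.
Total weight W = 172; half = 86.
x-coordinate, sorted with cumulative weight:
  x=8 (Zone I, w=50) cum 50
  x=11 (Zone VI, w=5) cum 55
  x=12 (Zone V, w=50) cum 105  ← median
  x=16 (Zone II, w=50) cum 155
  x=17 (Zone IV, w=10) cum 165
  x=18 (Zone III, w=7) cum 172
⇒ x* = 12
y-coordinate, sorted with cumulative weight:
  y=2 (Zone III, w=7) cum 7
  y=10 (Zone II, w=50) cum 57
  y=12 (Zone IV, w=10) cum 67
  y=13 (Zone VI, w=5) cum 72
  y=16 (Zone I, w=50) cum 122  ← median
  y=16 (Zone V, w=50) cum 172
⇒ y* = 16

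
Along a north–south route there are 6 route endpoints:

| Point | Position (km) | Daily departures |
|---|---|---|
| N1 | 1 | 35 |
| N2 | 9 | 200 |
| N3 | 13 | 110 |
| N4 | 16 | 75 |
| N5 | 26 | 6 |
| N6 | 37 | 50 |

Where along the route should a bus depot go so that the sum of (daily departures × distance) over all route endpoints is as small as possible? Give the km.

For a sum of weighted absolute distances on a line, the optimum is the weighted median (not the mean). Total weight W = 476; half-weight = 238.
Sort by position and accumulate weight:
  km 1 (N1, w=35) → cum 35
  km 9 (N2, w=200) → cum 235
  km 13 (N3, w=110) → cum 345  ≥ 238 → median here
  km 16 (N4, w=75) → cum 420
  km 26 (N5, w=6) → cum 426
  km 37 (N6, w=50) → cum 476
Optimal location: km 13.

x = 13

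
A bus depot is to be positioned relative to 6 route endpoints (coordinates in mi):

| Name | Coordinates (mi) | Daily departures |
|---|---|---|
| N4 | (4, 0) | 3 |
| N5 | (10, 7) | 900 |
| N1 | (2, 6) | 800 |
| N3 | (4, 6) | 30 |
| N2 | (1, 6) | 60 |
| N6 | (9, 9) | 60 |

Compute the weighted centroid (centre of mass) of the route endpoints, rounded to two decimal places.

(6.12, 6.57)

The minimiser of Σwᵢ‖p−pᵢ‖² is the weighted centroid p* = (Σwᵢpᵢ)/(Σwᵢ).
Σwᵢ = 1853.
Σwᵢxᵢ = 3·4 + 900·10 + 800·2 + 30·4 + 60·1 + 60·9 = 11332.
Σwᵢyᵢ = 3·0 + 900·7 + 800·6 + 30·6 + 60·6 + 60·9 = 12180.
x* = 11332/1853 = 6.12, y* = 12180/1853 = 6.57.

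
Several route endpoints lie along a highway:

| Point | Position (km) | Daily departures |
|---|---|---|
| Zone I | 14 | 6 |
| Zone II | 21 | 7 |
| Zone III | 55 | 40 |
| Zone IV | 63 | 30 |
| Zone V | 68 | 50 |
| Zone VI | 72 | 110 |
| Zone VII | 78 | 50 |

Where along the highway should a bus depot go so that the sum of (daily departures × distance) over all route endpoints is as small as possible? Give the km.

For a sum of weighted absolute distances on a line, the optimum is the weighted median (not the mean). Total weight W = 293; half-weight = 146.5.
Sort by position and accumulate weight:
  km 14 (Zone I, w=6) → cum 6
  km 21 (Zone II, w=7) → cum 13
  km 55 (Zone III, w=40) → cum 53
  km 63 (Zone IV, w=30) → cum 83
  km 68 (Zone V, w=50) → cum 133
  km 72 (Zone VI, w=110) → cum 243  ≥ 146.5 → median here
  km 78 (Zone VII, w=50) → cum 293
Optimal location: km 72.

x = 72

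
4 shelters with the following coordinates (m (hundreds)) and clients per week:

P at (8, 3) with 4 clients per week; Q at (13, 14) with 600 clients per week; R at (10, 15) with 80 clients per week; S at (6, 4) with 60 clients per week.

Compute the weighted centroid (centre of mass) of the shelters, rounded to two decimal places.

(12.09, 13.24)

The minimiser of Σwᵢ‖p−pᵢ‖² is the weighted centroid p* = (Σwᵢpᵢ)/(Σwᵢ).
Σwᵢ = 744.
Σwᵢxᵢ = 4·8 + 600·13 + 80·10 + 60·6 = 8992.
Σwᵢyᵢ = 4·3 + 600·14 + 80·15 + 60·4 = 9852.
x* = 8992/744 = 12.09, y* = 9852/744 = 13.24.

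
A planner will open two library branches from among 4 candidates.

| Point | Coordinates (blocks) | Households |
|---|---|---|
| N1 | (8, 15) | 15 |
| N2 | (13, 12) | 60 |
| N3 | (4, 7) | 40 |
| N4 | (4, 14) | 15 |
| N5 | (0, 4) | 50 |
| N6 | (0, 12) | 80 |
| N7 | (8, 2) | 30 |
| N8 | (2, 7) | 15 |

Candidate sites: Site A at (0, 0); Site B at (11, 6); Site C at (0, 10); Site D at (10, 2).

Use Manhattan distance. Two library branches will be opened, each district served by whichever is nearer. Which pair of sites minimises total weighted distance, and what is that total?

Evaluate every pair (each demand assigned to the nearer of the two):
  {Site B, Site C}: total = 1805
  {Site C, Site D}: total = 1970
  {Site A, Site C}: total = 2230
  {Site A, Site B}: total = 2710
  {Site A, Site D}: total = 3070
  {Site B, Site D}: total = 3375
Best pair: {Site B, Site C} with total 1805.

{Site B, Site C}, total 1805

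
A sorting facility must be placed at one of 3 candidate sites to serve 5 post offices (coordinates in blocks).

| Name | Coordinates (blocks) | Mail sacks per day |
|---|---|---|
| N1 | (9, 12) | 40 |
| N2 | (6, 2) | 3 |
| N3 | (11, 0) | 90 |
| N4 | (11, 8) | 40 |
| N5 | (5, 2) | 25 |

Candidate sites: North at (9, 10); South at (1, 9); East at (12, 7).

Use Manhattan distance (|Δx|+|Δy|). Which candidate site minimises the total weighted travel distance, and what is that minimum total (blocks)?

Total weighted distance at each candidate:
  North (9, 10): total = 1653
  South (1, 9): total = 2901
  East (12, 7): total = 1453
Minimum is at East with total 1453 blocks.

East, total 1453 blocks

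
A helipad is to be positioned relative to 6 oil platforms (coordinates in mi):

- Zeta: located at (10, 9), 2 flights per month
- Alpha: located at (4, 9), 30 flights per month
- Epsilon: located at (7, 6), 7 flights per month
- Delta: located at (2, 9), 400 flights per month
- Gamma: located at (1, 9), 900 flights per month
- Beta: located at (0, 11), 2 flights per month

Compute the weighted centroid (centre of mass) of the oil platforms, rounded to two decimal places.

(1.41, 8.99)

The minimiser of Σwᵢ‖p−pᵢ‖² is the weighted centroid p* = (Σwᵢpᵢ)/(Σwᵢ).
Σwᵢ = 1341.
Σwᵢxᵢ = 2·10 + 30·4 + 7·7 + 400·2 + 900·1 + 2·0 = 1889.
Σwᵢyᵢ = 2·9 + 30·9 + 7·6 + 400·9 + 900·9 + 2·11 = 12052.
x* = 1889/1341 = 1.41, y* = 12052/1341 = 8.99.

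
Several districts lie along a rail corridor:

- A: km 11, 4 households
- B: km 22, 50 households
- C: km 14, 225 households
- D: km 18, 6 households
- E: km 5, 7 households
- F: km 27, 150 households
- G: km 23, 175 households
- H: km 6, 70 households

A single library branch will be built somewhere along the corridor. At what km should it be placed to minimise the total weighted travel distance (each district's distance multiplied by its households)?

x = 22

For a sum of weighted absolute distances on a line, the optimum is the weighted median (not the mean). Total weight W = 687; half-weight = 343.5.
Sort by position and accumulate weight:
  km 5 (E, w=7) → cum 7
  km 6 (H, w=70) → cum 77
  km 11 (A, w=4) → cum 81
  km 14 (C, w=225) → cum 306
  km 18 (D, w=6) → cum 312
  km 22 (B, w=50) → cum 362  ≥ 343.5 → median here
  km 23 (G, w=175) → cum 537
  km 27 (F, w=150) → cum 687
Optimal location: km 22.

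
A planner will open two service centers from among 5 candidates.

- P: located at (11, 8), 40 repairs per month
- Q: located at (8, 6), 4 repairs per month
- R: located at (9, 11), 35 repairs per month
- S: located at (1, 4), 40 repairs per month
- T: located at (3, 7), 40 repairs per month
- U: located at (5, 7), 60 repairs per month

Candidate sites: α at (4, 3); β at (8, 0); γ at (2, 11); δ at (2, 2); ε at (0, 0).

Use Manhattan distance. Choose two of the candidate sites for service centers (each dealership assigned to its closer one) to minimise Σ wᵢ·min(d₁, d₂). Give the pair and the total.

{α, γ}, total 1413

Evaluate every pair (each demand assigned to the nearer of the two):
  {α, γ}: total = 1413
  {γ, δ}: total = 1505
  {α, β}: total = 1544
  {α, δ}: total = 1583
  {γ, ε}: total = 1589
  {α, ε}: total = 1623
  {β, γ}: total = 1649
  {β, δ}: total = 1724
  {δ, ε}: total = 2040
  {β, ε}: total = 2084
Best pair: {α, γ} with total 1413.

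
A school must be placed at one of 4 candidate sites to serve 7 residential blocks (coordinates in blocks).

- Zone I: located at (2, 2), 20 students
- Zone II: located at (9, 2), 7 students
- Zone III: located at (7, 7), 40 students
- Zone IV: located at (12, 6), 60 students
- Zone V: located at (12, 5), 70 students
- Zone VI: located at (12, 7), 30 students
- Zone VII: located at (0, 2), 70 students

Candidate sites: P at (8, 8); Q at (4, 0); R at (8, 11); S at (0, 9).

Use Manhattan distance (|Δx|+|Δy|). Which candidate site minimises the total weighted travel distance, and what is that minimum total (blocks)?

Total weighted distance at each candidate:
  P (8, 8): total = 2349
  Q (4, 0): total = 3149
  R (8, 11): total = 3240
  S (0, 9): total = 3582
Minimum is at P with total 2349 blocks.

P, total 2349 blocks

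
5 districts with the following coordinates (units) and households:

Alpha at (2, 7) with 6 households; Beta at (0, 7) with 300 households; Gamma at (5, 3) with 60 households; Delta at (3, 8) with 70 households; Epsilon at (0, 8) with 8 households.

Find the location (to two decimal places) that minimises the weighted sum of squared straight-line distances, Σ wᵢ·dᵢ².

(1.18, 6.64)

The minimiser of Σwᵢ‖p−pᵢ‖² is the weighted centroid p* = (Σwᵢpᵢ)/(Σwᵢ).
Σwᵢ = 444.
Σwᵢxᵢ = 6·2 + 300·0 + 60·5 + 70·3 + 8·0 = 522.
Σwᵢyᵢ = 6·7 + 300·7 + 60·3 + 70·8 + 8·8 = 2946.
x* = 522/444 = 1.18, y* = 2946/444 = 6.64.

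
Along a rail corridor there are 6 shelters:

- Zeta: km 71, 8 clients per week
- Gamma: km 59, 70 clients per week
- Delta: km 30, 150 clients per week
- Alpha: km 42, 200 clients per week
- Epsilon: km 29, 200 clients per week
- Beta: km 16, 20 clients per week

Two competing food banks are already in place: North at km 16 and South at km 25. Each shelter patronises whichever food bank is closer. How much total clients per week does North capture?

The indifferent point is the midpoint (16+25)/2 = 20.5; shelters left of it (closer to North at 16) go to North, those right go to South.
  Beta at 16 (w=20) → North
  Epsilon at 29 (w=200) → South
  Delta at 30 (w=150) → South
  Alpha at 42 (w=200) → South
  Gamma at 59 (w=70) → South
  Zeta at 71 (w=8) → South
North captures 20; South captures 628.

20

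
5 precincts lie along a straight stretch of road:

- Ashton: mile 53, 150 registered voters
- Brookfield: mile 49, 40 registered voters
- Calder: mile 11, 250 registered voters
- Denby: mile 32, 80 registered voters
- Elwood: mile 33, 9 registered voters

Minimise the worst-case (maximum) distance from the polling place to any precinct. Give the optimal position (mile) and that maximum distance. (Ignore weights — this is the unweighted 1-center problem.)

The 1-center on a line is the midpoint of the two extreme points: leftmost at 11, rightmost at 53.
Optimal location = (11 + 53)/2 = 32; maximum distance = (53 − 11)/2 = 21.

location 32, max distance 21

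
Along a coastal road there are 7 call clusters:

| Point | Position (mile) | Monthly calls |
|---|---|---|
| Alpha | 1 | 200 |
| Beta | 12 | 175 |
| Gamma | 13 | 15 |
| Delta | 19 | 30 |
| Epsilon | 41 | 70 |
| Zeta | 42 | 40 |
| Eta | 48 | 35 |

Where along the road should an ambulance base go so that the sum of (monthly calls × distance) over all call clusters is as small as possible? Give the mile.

x = 12

For a sum of weighted absolute distances on a line, the optimum is the weighted median (not the mean). Total weight W = 565; half-weight = 282.5.
Sort by position and accumulate weight:
  mile 1 (Alpha, w=200) → cum 200
  mile 12 (Beta, w=175) → cum 375  ≥ 282.5 → median here
  mile 13 (Gamma, w=15) → cum 390
  mile 19 (Delta, w=30) → cum 420
  mile 41 (Epsilon, w=70) → cum 490
  mile 42 (Zeta, w=40) → cum 530
  mile 48 (Eta, w=35) → cum 565
Optimal location: mile 12.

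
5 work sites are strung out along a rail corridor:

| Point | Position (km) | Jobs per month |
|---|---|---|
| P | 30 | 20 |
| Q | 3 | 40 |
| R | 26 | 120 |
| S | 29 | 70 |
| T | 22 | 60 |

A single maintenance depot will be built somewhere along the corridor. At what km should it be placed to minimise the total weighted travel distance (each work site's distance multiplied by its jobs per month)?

For a sum of weighted absolute distances on a line, the optimum is the weighted median (not the mean). Total weight W = 310; half-weight = 155.
Sort by position and accumulate weight:
  km 3 (Q, w=40) → cum 40
  km 22 (T, w=60) → cum 100
  km 26 (R, w=120) → cum 220  ≥ 155 → median here
  km 29 (S, w=70) → cum 290
  km 30 (P, w=20) → cum 310
Optimal location: km 26.

x = 26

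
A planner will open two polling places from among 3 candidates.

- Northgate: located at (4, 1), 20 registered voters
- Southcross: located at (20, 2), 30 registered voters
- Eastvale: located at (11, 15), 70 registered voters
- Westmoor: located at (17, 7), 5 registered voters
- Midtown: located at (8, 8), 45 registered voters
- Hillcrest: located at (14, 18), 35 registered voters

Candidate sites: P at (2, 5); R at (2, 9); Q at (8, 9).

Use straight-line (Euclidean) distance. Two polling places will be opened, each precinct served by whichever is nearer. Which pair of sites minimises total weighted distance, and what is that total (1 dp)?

{P, Q}, total 1445.5

Evaluate every pair (each demand assigned to the nearer of the two):
  {P, Q}: total = 1445.5
  {R, Q}: total = 1521.0
  {P, R}: total = 2268.4
Best pair: {P, Q} with total 1445.5.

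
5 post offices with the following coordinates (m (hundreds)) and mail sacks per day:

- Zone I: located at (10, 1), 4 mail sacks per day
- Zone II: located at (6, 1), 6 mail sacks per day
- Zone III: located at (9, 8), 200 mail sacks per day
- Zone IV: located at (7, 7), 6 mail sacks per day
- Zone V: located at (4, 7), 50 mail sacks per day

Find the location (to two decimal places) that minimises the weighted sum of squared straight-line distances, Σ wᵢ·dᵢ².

(7.96, 7.53)

The minimiser of Σwᵢ‖p−pᵢ‖² is the weighted centroid p* = (Σwᵢpᵢ)/(Σwᵢ).
Σwᵢ = 266.
Σwᵢxᵢ = 4·10 + 6·6 + 200·9 + 6·7 + 50·4 = 2118.
Σwᵢyᵢ = 4·1 + 6·1 + 200·8 + 6·7 + 50·7 = 2002.
x* = 2118/266 = 7.96, y* = 2002/266 = 7.53.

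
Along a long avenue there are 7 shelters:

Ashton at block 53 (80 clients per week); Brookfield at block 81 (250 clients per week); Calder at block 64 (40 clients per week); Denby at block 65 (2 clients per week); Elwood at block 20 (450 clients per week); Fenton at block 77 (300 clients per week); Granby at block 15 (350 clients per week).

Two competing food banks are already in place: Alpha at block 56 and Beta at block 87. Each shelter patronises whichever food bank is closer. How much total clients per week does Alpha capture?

922

The indifferent point is the midpoint (56+87)/2 = 71.5; shelters left of it (closer to Alpha at 56) go to Alpha, those right go to Beta.
  Granby at 15 (w=350) → Alpha
  Elwood at 20 (w=450) → Alpha
  Ashton at 53 (w=80) → Alpha
  Calder at 64 (w=40) → Alpha
  Denby at 65 (w=2) → Alpha
  Fenton at 77 (w=300) → Beta
  Brookfield at 81 (w=250) → Beta
Alpha captures 922; Beta captures 550.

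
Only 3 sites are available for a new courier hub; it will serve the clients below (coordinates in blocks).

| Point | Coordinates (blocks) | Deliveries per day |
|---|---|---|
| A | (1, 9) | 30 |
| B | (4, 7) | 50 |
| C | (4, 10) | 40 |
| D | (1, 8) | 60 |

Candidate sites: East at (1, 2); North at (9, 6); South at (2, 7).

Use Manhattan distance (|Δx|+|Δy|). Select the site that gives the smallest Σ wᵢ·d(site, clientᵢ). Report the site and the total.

South, total 510 blocks

Total weighted distance at each candidate:
  East (1, 2): total = 1410
  North (9, 6): total = 1590
  South (2, 7): total = 510
Minimum is at South with total 510 blocks.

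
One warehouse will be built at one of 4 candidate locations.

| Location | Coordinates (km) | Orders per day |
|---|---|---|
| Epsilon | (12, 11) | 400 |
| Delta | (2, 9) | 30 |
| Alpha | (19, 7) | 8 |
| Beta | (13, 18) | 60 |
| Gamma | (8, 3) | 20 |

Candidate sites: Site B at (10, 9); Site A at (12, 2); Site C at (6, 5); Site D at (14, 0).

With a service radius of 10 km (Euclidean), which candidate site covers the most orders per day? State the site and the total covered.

Site B, covering 518

Coverage radius r = 10 km; a point is covered iff (Δx)²+(Δy)² ≤ 10² = 100.
  Site B (10, 9): covers {Epsilon, Delta, Alpha, Beta, Gamma} → 518
  Site A (12, 2): covers {Epsilon, Alpha, Gamma} → 428
  Site C (6, 5): covers {Epsilon, Delta, Gamma} → 450
  Site D (14, 0): covers {Alpha, Gamma} → 28
Maximum coverage at Site B: 518 orders per day.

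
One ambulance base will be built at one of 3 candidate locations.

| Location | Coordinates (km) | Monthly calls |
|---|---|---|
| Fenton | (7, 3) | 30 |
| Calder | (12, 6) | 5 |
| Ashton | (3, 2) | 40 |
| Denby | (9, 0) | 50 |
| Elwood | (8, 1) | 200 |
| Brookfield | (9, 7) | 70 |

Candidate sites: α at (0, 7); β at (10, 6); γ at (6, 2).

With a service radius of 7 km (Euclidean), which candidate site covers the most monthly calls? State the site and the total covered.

γ, covering 390

Coverage radius r = 7 km; a point is covered iff (Δx)²+(Δy)² ≤ 7² = 49.
  α (0, 7): covers {Ashton} → 40
  β (10, 6): covers {Fenton, Calder, Denby, Elwood, Brookfield} → 355
  γ (6, 2): covers {Fenton, Ashton, Denby, Elwood, Brookfield} → 390
Maximum coverage at γ: 390 monthly calls.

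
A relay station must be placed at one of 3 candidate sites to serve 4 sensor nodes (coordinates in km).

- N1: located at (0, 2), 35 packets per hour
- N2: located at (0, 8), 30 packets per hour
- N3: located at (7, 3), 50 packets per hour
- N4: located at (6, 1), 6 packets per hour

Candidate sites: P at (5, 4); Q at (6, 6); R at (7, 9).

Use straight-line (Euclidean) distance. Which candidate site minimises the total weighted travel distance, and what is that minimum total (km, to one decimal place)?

P, total 511.4 km

Total weighted distance at each candidate:
  P (5, 4): total = 511.4
  Q (6, 6): total = 630.2
  R (7, 9): total = 907.0
Minimum is at P with total 511.4 km.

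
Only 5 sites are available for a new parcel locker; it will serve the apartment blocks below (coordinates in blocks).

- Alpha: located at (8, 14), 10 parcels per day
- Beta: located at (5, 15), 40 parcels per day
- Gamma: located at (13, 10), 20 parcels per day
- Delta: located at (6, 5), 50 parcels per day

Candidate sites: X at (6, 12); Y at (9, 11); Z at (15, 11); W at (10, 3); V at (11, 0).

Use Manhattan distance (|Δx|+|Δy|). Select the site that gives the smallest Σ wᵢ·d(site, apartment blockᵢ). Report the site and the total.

Total weighted distance at each candidate:
  X (6, 12): total = 730
  Y (9, 11): total = 910
  Z (15, 11): total = 1470
  W (10, 3): total = 1310
  V (11, 0): total = 1750
Minimum is at X with total 730 blocks.

X, total 730 blocks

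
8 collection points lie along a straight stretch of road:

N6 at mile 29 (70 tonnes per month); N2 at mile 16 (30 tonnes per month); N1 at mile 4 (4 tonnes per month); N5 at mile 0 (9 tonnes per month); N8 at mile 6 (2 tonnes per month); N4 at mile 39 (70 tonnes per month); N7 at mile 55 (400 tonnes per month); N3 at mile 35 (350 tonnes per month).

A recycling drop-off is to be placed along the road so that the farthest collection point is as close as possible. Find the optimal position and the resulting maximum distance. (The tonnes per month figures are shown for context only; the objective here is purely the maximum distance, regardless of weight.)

location 27.5, max distance 27.5

The 1-center on a line is the midpoint of the two extreme points: leftmost at 0, rightmost at 55.
Optimal location = (0 + 55)/2 = 27.5; maximum distance = (55 − 0)/2 = 27.5.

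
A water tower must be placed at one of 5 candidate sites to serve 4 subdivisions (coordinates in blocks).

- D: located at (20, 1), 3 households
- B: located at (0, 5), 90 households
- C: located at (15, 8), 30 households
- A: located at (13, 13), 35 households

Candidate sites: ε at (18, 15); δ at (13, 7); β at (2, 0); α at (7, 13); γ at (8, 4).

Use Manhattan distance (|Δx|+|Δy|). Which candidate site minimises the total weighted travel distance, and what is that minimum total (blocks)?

γ, total 1675 blocks

Total weighted distance at each candidate:
  ε (18, 15): total = 3113
  δ (13, 7): total = 1689
  β (2, 0): total = 2157
  α (7, 13): total = 2025
  γ (8, 4): total = 1675
Minimum is at γ with total 1675 blocks.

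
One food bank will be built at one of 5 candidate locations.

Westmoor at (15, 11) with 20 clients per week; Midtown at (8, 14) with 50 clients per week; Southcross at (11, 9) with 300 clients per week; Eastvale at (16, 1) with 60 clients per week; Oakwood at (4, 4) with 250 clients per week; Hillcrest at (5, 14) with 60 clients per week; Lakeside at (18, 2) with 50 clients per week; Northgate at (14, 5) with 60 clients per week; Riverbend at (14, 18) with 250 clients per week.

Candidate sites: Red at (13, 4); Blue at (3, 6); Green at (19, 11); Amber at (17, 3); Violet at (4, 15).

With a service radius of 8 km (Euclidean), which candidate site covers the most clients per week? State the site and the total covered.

Red, covering 490

Coverage radius r = 8 km; a point is covered iff (Δx)²+(Δy)² ≤ 8² = 64.
  Red (13, 4): covers {Westmoor, Southcross, Eastvale, Lakeside, Northgate} → 490
  Blue (3, 6): covers {Oakwood} → 250
  Green (19, 11): covers {Westmoor, Northgate} → 80
  Amber (17, 3): covers {Eastvale, Lakeside, Northgate} → 170
  Violet (4, 15): covers {Midtown, Hillcrest} → 110
Maximum coverage at Red: 490 clients per week.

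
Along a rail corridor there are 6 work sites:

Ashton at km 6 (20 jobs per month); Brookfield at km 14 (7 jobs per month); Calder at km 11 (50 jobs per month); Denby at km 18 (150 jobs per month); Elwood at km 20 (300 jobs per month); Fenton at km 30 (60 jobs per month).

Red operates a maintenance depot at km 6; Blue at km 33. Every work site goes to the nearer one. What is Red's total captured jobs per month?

227

The indifferent point is the midpoint (6+33)/2 = 19.5; work sites left of it (closer to Red at 6) go to Red, those right go to Blue.
  Ashton at 6 (w=20) → Red
  Calder at 11 (w=50) → Red
  Brookfield at 14 (w=7) → Red
  Denby at 18 (w=150) → Red
  Elwood at 20 (w=300) → Blue
  Fenton at 30 (w=60) → Blue
Red captures 227; Blue captures 360.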